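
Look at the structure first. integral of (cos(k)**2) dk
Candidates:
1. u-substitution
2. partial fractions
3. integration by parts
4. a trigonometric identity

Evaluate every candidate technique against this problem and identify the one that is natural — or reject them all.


Best approach: a trigonometric identity — cos(k)**2 is the textbook power-reduction case — identities first, antiderivatives second.
- u-substitution: no subexpression of the integrand serves as a whole-integral substitution inner — individual terms may offer their own, but none carries its derivative as a factor of the full integrand; a working change of variable would have to be constructed from outside the expression.
- partial fractions — the expression is not a ratio of polynomials that decomposes further.
- integration by parts: not the fit here: there is no polynomial factor to ladder down — parts can still close the trigonometric product by recursion, though the identity rewrite is the direct route.
- a trigonometric identity: yes, a natural case for it.


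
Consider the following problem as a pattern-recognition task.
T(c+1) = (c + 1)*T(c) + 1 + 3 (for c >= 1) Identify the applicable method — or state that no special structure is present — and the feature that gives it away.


Method: a summation factor — rescale the sequence by the product of the weights c + 1 so far — the recurrence collapses to a plain running sum.


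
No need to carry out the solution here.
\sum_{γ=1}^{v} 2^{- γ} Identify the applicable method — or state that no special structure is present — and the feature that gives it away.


Technique: the geometric series formula — consecutive terms stand in a fixed index-free ratio — the geometric sum formula closes it.


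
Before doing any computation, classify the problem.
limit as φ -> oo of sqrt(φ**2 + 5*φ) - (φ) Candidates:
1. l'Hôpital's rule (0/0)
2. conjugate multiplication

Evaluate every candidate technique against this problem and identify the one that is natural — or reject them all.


Method: conjugate multiplication — divergence minus divergence hides a finite answer — expose it by pairing sqrt(φ**2 + 5*φ) - φ with its conjugate.
- l'Hôpital's rule (0/0): substitution produces ∞ − ∞ rather than a vanishing quotient; the rule needs a 0/0 ratio to act on.
- conjugate multiplication — applicable, and directly so.


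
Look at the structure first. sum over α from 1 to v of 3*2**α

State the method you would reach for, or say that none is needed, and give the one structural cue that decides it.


Diagnosis: the geometric series formula — the ratio of consecutive terms is the constant 2, independent of the index — a geometric sum.


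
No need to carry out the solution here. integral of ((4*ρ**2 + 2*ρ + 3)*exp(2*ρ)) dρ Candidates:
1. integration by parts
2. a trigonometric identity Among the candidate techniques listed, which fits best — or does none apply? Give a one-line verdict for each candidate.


Method: integration by parts — a polynomial 4*ρ**2 + 2*ρ + 3 against the kernel exp(2*ρ) is the signature bounded-ladder case for integration by parts.
- integration by parts: a fit — the right tool for this form.
- a trigonometric identity: there is no trigonometric structure at all — the integrand carries no sine or cosine to rewrite.


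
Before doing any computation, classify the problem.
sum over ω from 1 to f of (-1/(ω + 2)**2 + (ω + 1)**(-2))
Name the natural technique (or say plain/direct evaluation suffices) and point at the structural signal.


Technique: telescoping — a difference of consecutive values of one function ((ω + 1)**(-2) at one index and the next) — telescoping by construction.


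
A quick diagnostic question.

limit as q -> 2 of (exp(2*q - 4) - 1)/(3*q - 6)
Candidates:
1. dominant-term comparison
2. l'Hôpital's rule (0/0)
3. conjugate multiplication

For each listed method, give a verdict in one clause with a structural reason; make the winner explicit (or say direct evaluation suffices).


Technique: l'Hôpital's rule (0/0) — substituting 2 gives 0 over 0; differentiate top and bottom once and re-evaluate. A first-order expansion at the point is an equally standard path; the rule packages it.
- dominant-term comparison — this limit is not decided by comparing leading-term growth at infinity.
- l'Hôpital's rule (0/0): applicable, and directly so.
- conjugate multiplication — rationalization has no target — no divergent radical difference appears.


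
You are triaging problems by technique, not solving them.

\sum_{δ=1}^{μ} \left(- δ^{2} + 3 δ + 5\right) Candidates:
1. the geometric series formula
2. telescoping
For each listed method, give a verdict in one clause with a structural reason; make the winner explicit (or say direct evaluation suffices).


Technique: no special technique — nothing telescopes and nothing is geometric; polynomial terms in δ sum term by term.
- the geometric series formula — there is no constant term-to-term ratio.
- telescoping: neither a shifted-difference shape nor integer-spaced poles are present.


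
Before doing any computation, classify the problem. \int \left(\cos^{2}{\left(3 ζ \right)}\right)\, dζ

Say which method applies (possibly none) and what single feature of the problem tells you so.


Technique: a trigonometric identity — \cos^{2}{\left(3 ζ \right)} is an even power — the power-reduction identity rewrites it into first-degree cosines.


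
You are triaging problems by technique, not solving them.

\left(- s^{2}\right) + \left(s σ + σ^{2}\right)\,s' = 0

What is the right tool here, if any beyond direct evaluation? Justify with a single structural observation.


Verdict: the homogeneous substitution — the slope is degree-zero homogeneous: the ratio substitution v = s/σ collapses it. Suitably rearranged — at times with the variables' roles exchanged — this doubles as a Bernoulli equation; the homogeneous reading needs no such setup.


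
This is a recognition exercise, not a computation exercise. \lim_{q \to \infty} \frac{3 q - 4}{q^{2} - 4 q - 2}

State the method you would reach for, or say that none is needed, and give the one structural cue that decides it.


Technique: dominant-term comparison — at large q only the top-degree terms survive; compare the leading terms and the limit falls out. Differentiating the expression as a single quotient would eventually settle it as well; matching dominant growth settles it immediately.


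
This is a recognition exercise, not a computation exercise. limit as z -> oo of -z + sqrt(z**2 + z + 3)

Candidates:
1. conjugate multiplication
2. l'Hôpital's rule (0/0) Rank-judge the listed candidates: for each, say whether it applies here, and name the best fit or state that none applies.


Diagnosis: conjugate multiplication — this difference gives up after one conjugate multiplication — the radical structure cancels against its conjugate.
- conjugate multiplication — a fit — the right tool for this form.
- l'Hôpital's rule (0/0): substitution produces ∞ − ∞ rather than a vanishing quotient; the rule needs a 0/0 ratio to act on.


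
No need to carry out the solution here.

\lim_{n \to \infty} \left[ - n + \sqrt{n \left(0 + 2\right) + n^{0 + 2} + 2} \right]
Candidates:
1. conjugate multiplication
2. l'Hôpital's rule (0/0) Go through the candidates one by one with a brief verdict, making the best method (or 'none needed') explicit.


Verdict: conjugate multiplication — \sqrt{n \left(0 + 2\right) + n^{0 + 2} + 2} and n both blow up, but their difference is tame once the conjugate rationalizes it.
- conjugate multiplication — yes — fits the structure here.
- l'Hôpital's rule (0/0): the expression is a difference driving to ∞ − ∞, not a 0/0 quotient — there is no ratio for the rule to differentiate.


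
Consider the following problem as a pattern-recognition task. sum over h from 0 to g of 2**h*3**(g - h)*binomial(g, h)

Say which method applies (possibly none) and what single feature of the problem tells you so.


Method: the binomial theorem — terms weighting binomial(g, h) against matched powers of 2 and 3 reassemble into (2 + 3)^g by the binomial theorem.


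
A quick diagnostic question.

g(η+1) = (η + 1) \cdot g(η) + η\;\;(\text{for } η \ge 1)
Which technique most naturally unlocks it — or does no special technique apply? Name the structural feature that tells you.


Method: a summation factor — one-term recursion with variable weight η + 1 is solved by product normalization, not by root-finding.


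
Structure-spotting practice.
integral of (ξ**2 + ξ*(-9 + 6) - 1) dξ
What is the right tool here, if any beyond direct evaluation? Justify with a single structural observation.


Method: no special technique — nothing composite, nothing rational, nothing trigonometric — each constant-multiple power of ξ integrates by the power rule alone.


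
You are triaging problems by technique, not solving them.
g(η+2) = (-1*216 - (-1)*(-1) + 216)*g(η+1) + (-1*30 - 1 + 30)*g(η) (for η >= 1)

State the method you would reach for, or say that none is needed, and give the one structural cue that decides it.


Best approach: the characteristic-root method — fixed numeric weights on consecutive terms and no forcing term added: the root method in its home territory.


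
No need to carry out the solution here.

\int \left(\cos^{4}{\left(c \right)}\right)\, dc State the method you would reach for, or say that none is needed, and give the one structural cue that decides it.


Verdict: a trigonometric identity — even powers like \cos^{4}{\left(c \right)} never integrate directly; the half-angle identity lowers the degree first.


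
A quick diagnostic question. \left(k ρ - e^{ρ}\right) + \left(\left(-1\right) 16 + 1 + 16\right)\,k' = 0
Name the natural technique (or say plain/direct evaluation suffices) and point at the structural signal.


Method: a linear integrating factor — k appears only to the first power with coefficient ρ — the classic integrating-factor setup.


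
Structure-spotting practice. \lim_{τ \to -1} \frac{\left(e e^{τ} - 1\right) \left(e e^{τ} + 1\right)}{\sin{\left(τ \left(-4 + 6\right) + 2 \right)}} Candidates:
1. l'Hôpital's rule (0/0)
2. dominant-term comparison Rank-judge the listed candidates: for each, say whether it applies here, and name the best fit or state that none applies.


Method: l'Hôpital's rule (0/0) — both numerator and denominator vanish at -1: the genuine 0/0 indeterminate that l'Hôpital exists for. A local series expansion at the point resolves it as well; the rule is the packaged version of that step.
- l'Hôpital's rule (0/0) — applies; the problem has the shape this method handles.
- dominant-term comparison: this limit is not decided by comparing leading-term growth at infinity.


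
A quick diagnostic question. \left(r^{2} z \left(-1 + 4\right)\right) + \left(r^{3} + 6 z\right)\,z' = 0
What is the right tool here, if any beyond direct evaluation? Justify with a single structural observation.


Technique: the exact-equation method — equality of cross partials is the green light — assemble the potential function term by term.


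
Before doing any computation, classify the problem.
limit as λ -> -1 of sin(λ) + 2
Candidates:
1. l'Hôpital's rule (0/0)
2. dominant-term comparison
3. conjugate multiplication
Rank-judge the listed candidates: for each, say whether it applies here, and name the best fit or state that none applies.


Technique: no special technique — the function is continuous at -1; evaluation is itself the limit, no machinery required.
- l'Hôpital's rule (0/0): evaluation at the point is determinate, so the rule has nothing to repair.
- dominant-term comparison: this is not a rational comparison of growth rates at infinity.
- conjugate multiplication: the conjugate move applies to radical differences, which this is not.


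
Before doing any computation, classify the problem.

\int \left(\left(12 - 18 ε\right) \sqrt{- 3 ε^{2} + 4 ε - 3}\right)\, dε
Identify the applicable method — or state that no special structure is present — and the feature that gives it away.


Technique: u-substitution — gathered as a product, the integrand carries the factor 12 - 18 ε — up to a constant, the derivative of the inner expression - 3 ε^{2} + 4 ε - 3 — so u = - 3 ε^{2} + 4 ε - 3 collapses the integral.


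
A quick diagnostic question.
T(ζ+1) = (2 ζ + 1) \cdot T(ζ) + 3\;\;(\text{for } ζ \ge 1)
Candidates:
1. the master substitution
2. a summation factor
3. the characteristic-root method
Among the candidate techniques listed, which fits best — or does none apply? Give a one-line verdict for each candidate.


Diagnosis: a summation factor — the coefficient 2 ζ + 1 drifts with the index, so no fixed root exists; normalizing by the cumulative product telescopes it.
- the master substitution: this is shift-type recursion, outside the divide-and-conquer template.
- a summation factor — yes, a natural case for it.
- the characteristic-root method — the coefficients change with the index, which the root method cannot absorb.


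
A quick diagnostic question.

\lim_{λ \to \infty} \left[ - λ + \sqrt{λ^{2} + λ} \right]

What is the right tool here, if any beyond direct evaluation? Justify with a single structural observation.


Diagnosis: conjugate multiplication — the ∞ − ∞ radical form is the exact trigger for the conjugate maneuver.


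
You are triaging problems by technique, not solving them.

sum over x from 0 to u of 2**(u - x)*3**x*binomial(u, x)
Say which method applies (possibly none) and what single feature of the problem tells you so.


Technique: the binomial theorem — the binomial coefficients weight matched powers of 3 and 2, which is exactly the expansion of a binomial power.


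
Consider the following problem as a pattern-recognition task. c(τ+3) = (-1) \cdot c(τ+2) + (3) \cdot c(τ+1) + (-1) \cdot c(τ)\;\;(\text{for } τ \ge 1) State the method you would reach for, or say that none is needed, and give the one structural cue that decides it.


Verdict: the characteristic-root method — every coefficient is a fixed number and the forcing is zero — substitute r^τ and read off the root equation.


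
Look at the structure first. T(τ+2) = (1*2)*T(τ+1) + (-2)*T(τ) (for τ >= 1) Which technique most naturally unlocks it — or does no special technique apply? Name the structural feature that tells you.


Best approach: the characteristic-root method — the recurrence treats every index alike (constant coefficients, no forcing) — precisely the regime where r^τ trials close it.


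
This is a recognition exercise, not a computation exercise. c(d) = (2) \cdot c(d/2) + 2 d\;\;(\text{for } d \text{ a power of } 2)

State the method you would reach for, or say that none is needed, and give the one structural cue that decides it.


Verdict: the master substitution — treat m = log base 2 of d as the new clock: one recursion step advances m by one while d scales by 2.


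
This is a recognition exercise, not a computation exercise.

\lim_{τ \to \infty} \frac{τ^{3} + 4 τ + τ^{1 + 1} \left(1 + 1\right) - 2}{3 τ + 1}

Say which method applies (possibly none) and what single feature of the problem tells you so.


Diagnosis: dominant-term comparison — growth-rate triage: the leading powers of τ decide the limit, everything else is noise. l'Hôpital's at-infinity variant applies to the expression viewed as a single quotient; the leading-term comparison is the direct route.


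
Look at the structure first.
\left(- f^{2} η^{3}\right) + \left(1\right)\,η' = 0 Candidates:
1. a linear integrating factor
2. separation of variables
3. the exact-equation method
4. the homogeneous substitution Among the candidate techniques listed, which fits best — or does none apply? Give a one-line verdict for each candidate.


Verdict: separation of variables — solved for the derivative, the right side factors as f^{2} times η^{3} — all f-dependence separates from all η-dependence.
- a linear integrating factor: a nonlinear term in the unknown puts this outside the integrating-factor template.
- separation of variables: yes, a natural case for it.
- the exact-equation method — the cross partial derivatives disagree, so no single potential exists.
- the homogeneous substitution: the ratio substitution does not collapse this equation.


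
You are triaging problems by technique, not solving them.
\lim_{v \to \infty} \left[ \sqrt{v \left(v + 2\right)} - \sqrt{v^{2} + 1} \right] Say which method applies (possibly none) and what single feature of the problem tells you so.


Verdict: conjugate multiplication — \sqrt{v \left(v + 2\right)} and \sqrt{v^{2} + 1} both blow up, but their difference is tame once the conjugate rationalizes it.


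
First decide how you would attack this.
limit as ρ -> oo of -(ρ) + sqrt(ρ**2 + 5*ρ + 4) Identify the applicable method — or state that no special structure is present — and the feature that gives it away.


Best approach: conjugate multiplication — the difference sqrt(ρ**2 + 5*ρ + 4) - ρ is an ∞ − ∞ stalemate; its conjugate partner breaks the tie.


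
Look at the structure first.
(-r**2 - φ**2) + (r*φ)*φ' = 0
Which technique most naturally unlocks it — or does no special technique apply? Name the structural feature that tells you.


Technique: the homogeneous substitution — the slope's numerator and denominator share total degree; set v = φ/r and the equation drops to separable form. This doubles as a Bernoulli equation in the unknown as written; the homogeneous route needs no setup at all.


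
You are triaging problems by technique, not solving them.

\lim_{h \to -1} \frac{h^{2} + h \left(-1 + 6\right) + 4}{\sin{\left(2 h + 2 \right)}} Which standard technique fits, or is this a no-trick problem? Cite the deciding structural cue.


Diagnosis: l'Hôpital's rule (0/0) — substituting -1 gives 0 over 0; differentiate top and bottom once and re-evaluate. The standard small-argument limits would also carry it; the rule is the systematic route.


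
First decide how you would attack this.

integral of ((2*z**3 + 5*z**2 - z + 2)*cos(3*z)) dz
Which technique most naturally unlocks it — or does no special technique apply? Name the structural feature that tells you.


Best approach: integration by parts — a polynomial factor 2*z**3 + 5*z**2 - z + 2 multiplies cos(3*z); differentiating 2*z**3 + 5*z**2 - z + 2 lowers its degree while cos(3*z) integrates cleanly, so parts wins.


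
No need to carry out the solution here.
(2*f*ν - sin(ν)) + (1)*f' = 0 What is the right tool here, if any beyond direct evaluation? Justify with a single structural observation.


Best approach: a linear integrating factor — the unknown enters only to the first power against a nonzero forcing term — the integrating-factor template applies directly.


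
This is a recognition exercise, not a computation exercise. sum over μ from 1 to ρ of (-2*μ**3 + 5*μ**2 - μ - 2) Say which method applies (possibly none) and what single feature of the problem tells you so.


Technique: no special technique — recognize the absence of structure: constant-multiple powers of μ summed plainly, no special method required.


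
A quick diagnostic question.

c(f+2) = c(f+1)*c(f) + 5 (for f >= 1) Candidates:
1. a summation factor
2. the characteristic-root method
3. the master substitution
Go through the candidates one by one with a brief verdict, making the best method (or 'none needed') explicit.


Best approach: no special technique — each new value is a nonlinear function of earlier ones — scaling arguments and superposition both fail.
- a summation factor: the recursion is nonlinear — outside the first-order linear family a summation factor addresses.
- the characteristic-root method — the recursion is nonlinear in the sequence values, so no linear-modes ansatz applies.
- the master substitution — the recursion steps by a constant offset, so exponential reindexing is pointless.


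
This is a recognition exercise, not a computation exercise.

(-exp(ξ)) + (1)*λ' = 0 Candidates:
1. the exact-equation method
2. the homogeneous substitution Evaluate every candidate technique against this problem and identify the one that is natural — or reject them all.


Technique: no special technique — with λ absent the equation is not coupled at all: direct integration in ξ.
- the exact-equation method — the unknown never enters the equation — exactness holds emptily, with nothing for the method to add.
- the homogeneous substitution — solved for the derivative, the right side changes under joint scaling of the two variables.


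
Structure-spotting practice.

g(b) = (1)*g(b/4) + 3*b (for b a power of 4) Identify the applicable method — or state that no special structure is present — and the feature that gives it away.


Verdict: the master substitution — recursion at b/4 is multiplicative in the index; logarithmic reindexing via b = 4^m linearizes it.


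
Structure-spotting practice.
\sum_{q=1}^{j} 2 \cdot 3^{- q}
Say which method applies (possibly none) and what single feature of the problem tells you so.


Technique: the geometric series formula — consecutive terms stand in a fixed index-free ratio — the geometric sum formula closes it.


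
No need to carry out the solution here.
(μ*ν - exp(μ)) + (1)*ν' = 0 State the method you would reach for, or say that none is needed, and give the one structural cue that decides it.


Best approach: a linear integrating factor — ν appears only to the first power with coefficient μ — the classic integrating-factor setup.


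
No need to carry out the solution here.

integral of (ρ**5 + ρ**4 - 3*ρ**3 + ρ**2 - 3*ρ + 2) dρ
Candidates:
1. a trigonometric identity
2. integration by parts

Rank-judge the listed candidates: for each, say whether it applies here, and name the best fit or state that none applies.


Best approach: no special technique — a term-by-term power-rule job in ρ; no substitution or rearrangement earns its keep here.
- a trigonometric identity — there is no trigonometric structure at all — the integrand carries no sine or cosine to rewrite.
- integration by parts: splitting off a factor buys nothing — the integrand integrates directly without parts.


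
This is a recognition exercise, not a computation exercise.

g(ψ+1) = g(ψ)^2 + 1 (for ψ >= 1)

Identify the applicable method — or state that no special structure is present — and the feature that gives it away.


Verdict: no special technique — each new value is a nonlinear function of earlier ones — scaling arguments and superposition both fail.


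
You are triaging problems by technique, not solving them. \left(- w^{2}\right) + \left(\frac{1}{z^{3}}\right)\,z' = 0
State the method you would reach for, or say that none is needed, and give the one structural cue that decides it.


Diagnosis: separation of variables — separating collects all z-dependence with the derivative and leaves all w-dependence opposite: variables separate. An exactness check succeeds on this form as well — separation and the potential function arrive at the same answer, separation more directly.


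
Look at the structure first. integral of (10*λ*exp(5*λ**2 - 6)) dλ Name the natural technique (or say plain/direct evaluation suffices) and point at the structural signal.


Method: u-substitution — everything non-trivial happens through the inner expression 5*λ**2 - 6, and its derivative accounts for the remaining factor up to a constant, so set u = 5*λ**2 - 6.


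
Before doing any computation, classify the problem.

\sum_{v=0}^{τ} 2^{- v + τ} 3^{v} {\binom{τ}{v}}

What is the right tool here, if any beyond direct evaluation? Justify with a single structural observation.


Best approach: the binomial theorem — binomial coefficients against complementary powers of 3 and 2: recognize the binomial expansion and resum.


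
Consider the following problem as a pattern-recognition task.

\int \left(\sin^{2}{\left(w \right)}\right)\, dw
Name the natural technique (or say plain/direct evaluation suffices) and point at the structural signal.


Verdict: a trigonometric identity — the even exponent on \sin^{2}{\left(w \right)} signals one move: rewrite via cos of the doubled angle.


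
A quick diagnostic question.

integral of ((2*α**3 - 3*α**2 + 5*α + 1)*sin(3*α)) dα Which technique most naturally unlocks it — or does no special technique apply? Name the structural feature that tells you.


Best approach: integration by parts — 2*α**3 - 3*α**2 + 5*α + 1 dies after finitely many derivatives while sin(3*α) cycles under integration — the tabular/parts setup.


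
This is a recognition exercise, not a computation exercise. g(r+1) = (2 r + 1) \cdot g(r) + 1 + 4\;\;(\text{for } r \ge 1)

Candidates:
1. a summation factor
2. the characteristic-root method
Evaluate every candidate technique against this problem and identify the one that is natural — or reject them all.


Technique: a summation factor — an index-dependent multiplier 2 r + 1 rules out characteristic roots; a summation factor converts it to a pure difference.
- a summation factor: yes, a natural case for it.
- the characteristic-root method — the coefficients vary with the index, breaking the constant-coefficient structure the method needs.


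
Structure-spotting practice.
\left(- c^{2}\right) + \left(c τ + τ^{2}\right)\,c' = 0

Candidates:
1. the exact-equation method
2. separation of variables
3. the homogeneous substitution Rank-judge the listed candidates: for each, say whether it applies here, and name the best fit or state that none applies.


Technique: the homogeneous substitution — the slope's numerator and denominator have matching total degree, so it depends only on c/τ and the ratio substitution collapses it. A Bernoulli-style rewrite — possibly after exchanging which variable is treated as dependent — would work as well; the homogeneous substitution is the more immediate reading here.
- the exact-equation method — the cross partial derivatives disagree, so no single potential exists.
- separation of variables — no division isolates the independent variable from the unknown.
- the homogeneous substitution: applies; the problem has the shape this method handles.


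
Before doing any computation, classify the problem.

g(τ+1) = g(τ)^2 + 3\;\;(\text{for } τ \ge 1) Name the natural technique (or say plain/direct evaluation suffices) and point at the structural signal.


Technique: no special technique — the new term depends nonlinearly on the old ones, which disqualifies every superposition-based technique.


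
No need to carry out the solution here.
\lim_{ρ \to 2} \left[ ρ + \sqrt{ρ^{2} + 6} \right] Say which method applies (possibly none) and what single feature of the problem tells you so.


Technique: no special technique — no denominator vanishes and nothing blows up at 2: direct substitution is the whole computation.


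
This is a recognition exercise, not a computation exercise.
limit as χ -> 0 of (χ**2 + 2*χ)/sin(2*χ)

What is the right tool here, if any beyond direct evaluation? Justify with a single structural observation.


Best approach: l'Hôpital's rule (0/0) — both numerator and denominator vanish at 0: the genuine 0/0 indeterminate that l'Hôpital exists for. Known elementary limits would finish this too — the rule just bypasses the case analysis.


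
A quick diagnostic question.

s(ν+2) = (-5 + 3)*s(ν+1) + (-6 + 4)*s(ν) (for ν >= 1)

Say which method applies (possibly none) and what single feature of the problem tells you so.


Verdict: the characteristic-root method — every coefficient is a fixed number and the forcing is zero — substitute r^ν and read off the root equation.


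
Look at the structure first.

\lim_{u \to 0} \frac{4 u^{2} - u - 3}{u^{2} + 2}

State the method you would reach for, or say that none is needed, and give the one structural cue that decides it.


Method: no special technique — no zero denominators, no indeterminate clash at 0 — substitute and read off the value.


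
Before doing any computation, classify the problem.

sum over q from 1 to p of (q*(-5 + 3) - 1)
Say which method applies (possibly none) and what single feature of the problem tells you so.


Diagnosis: no special technique — the sum is polynomial through and through; closed forms for each power of q finish it directly.


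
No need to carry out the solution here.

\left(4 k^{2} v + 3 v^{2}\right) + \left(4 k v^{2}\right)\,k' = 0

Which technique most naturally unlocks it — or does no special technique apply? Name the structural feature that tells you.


Technique: the exact-equation method — the compatibility test passes: the k-derivative of 4 k^{2} v + 3 v^{2} matches the v-derivative of 4 k v^{2}, so integrate a potential.


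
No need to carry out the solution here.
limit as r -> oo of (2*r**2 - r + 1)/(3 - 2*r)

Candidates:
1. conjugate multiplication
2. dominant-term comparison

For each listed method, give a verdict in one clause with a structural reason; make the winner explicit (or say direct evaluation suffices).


Verdict: dominant-term comparison — growth-rate triage: the leading powers of r decide the limit, everything else is noise.
- conjugate multiplication: no difference of divergent radicals appears, so rationalizing has nothing to cancel.
- dominant-term comparison — applies; the problem has the shape this method handles.


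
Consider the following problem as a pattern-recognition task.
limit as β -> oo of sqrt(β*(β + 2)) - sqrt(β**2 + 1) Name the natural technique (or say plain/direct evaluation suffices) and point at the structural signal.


Method: conjugate multiplication — divergence minus divergence hides a finite answer — expose it by pairing sqrt(β*(β + 2)) - sqrt(β**2 + 1) with its conjugate.


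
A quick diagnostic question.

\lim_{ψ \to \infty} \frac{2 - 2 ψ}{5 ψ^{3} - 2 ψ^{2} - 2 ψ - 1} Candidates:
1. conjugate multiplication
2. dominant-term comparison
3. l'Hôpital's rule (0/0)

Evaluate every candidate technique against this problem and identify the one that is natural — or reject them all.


Technique: dominant-term comparison — divide through by the highest power of ψ; every lower-order term dies and the dominant terms decide the limit.
- conjugate multiplication — multiplying by a conjugate would not remove any indeterminacy here.
- dominant-term comparison — yes, a natural case for it.
- l'Hôpital's rule (0/0) — viewed as a single quotient this runs to ∞/∞, not the 0/0 clash this candidate addresses; an at-infinity variant of the rule would resolve it, but comparing leading growth reads the answer without differentiating.


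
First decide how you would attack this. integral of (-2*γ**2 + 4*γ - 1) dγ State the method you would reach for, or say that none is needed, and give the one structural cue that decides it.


Verdict: no special technique — the integrand is a sum of constant multiples of powers of γ — integrate term by term.


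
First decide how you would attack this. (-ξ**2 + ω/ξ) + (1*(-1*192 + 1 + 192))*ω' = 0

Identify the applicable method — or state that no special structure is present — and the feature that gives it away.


Method: a linear integrating factor — linear in the unknown with genuine forcing: multiply through by the exponential of the integrated coefficient and the left side closes into one derivative.


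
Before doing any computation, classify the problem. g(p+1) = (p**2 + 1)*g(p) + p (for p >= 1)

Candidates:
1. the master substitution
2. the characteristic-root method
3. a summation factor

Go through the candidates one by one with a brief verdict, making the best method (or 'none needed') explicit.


Technique: a summation factor — with the index-dependent coefficient p**2 + 1, dividing by the cumulative product turns the left side into a pure difference.
- the master substitution: the recursive argument is a shift of the index, not a fixed fraction of it.
- the characteristic-root method — the coefficients change with the index, which the root method cannot absorb.
- a summation factor — yes — fits the structure here.


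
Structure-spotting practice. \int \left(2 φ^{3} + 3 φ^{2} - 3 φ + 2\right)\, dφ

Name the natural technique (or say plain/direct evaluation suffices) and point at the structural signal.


Best approach: no special technique — scan for structure and find none: constant multiples of powers of φ, integrate directly.


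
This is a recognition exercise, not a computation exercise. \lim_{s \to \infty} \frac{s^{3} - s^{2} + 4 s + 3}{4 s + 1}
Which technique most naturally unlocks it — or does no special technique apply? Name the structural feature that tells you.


Best approach: dominant-term comparison — divide by the highest power of s present: lower-order terms vanish and the dominant ratio remains. As a single quotient, the ∞/∞ shape would yield to repeated differentiation as well — the growth comparison gets there in one look.


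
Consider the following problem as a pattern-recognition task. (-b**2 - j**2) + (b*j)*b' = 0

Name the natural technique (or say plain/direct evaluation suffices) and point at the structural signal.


Verdict: the homogeneous substitution — scaling j and b together leaves the slope fixed — it depends only on b/j, so substitute the ratio. A Bernoulli rewrite works here as the equation stands — the homogeneous substitution is the more immediate reading.


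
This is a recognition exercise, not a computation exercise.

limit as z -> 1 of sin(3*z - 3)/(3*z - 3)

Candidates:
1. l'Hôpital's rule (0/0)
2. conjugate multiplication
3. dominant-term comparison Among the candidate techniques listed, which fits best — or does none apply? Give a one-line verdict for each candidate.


Verdict: l'Hôpital's rule (0/0) — numerator and denominator both vanish at 1 — a genuine 0/0 form, which is exactly when l'Hôpital applies. One could equally expand both pieces locally and compare leading terms; the rule does that in one stroke.
- l'Hôpital's rule (0/0) — yes — fits the structure here.
- conjugate multiplication — there is no infinity-minus-infinity radical difference to rationalize.
- dominant-term comparison — leading-power comparison does not apply to this form.


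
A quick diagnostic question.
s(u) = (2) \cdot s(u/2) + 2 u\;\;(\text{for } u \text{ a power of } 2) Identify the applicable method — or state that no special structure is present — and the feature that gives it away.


Diagnosis: the master substitution — the argument contracts 2-fold per step: reindex u exponentially and solve the linear recurrence in the new index.


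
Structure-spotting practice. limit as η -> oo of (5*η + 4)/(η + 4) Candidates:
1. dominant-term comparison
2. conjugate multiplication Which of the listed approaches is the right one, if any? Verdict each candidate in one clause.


Best approach: dominant-term comparison — growth-rate triage: the leading powers of η decide the limit, everything else is noise.
- dominant-term comparison — yes, a natural case for it.
- conjugate multiplication: multiplying by a conjugate would not remove any indeterminacy here.


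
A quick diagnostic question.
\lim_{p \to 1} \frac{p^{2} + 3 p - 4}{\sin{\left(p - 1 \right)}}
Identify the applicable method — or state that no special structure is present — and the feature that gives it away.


Verdict: l'Hôpital's rule (0/0) — plug in 1: top and bottom both hit zero, so differentiate each and retry. A local series expansion at the point resolves it as well; the rule is the packaged version of that step.


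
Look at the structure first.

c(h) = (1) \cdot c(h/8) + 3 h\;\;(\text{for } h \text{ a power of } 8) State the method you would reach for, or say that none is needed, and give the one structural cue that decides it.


Method: the master substitution — treat m = log base 8 of h as the new clock: one recursion step advances m by one while h scales by 8.


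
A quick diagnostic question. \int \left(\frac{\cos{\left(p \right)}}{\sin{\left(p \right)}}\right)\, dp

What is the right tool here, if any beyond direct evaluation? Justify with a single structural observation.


Verdict: u-substitution — \cos{\left(p \right)} matches the derivative of \sin{\left(p \right)} up to a constant; with u = \sin{\left(p \right)} the whole integrand folds into a function of u alone.


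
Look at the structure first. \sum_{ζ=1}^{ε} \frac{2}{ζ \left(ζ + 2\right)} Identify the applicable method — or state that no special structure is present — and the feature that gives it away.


Technique: telescoping — split \frac{2}{ζ \left(ζ + 2\right)} by partial fractions and the pieces are one function at shifted arguments — interior terms cancel.


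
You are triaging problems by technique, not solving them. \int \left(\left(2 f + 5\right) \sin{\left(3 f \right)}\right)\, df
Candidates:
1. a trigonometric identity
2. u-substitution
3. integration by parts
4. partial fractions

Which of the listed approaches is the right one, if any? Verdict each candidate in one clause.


Technique: integration by parts — a polynomial 2 f + 5 against the kernel \sin{\left(3 f \right)} is the signature bounded-ladder case for integration by parts.
- a trigonometric identity — neither the even-power reduction nor the product-to-sum identity applies to this structure.
- u-substitution: no subexpression of the integrand serves as a whole-integral substitution inner — individual terms may offer their own, but none carries its derivative as a factor of the full integrand; a working change of variable would have to be constructed from outside the expression.
- integration by parts — applicable, and directly so.
- partial fractions: the expression is not a ratio of polynomials that decomposes further.


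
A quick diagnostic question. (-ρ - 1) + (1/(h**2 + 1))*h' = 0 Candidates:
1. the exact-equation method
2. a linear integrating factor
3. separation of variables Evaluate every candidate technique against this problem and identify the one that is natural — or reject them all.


Technique: separation of variables — solved for the derivative, the right side splits multiplicatively into a function of each variable alone — divide and integrate each side.
- the exact-equation method: the cross-partial test holds only vacuously — each coefficient lives in its own variable, so the exactness machinery reads no structure the split form does not already show.
- a linear integrating factor — the unknown enters nonlinearly (through a power, a denominator, or a transcendental function), which the linear integrating-factor recipe cannot absorb as-is — any repair would come from a preliminary substitution, not the factor.
- separation of variables — applicable, and directly so.


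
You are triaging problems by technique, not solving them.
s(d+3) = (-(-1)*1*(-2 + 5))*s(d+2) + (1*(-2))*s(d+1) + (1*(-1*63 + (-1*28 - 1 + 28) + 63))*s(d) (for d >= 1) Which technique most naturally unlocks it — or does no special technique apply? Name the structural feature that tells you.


Diagnosis: the characteristic-root method — linear, homogeneous, constant coefficients: solutions of the form r^d exist — find the roots of the characteristic polynomial.


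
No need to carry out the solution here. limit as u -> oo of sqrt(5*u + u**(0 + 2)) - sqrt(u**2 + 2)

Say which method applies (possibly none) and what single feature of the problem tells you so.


Verdict: conjugate multiplication — infinity minus infinity with a radical in play — multiply by the conjugate so the divergences of sqrt(5*u + u**(0 + 2)) and sqrt(u**2 + 2) annihilate.
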